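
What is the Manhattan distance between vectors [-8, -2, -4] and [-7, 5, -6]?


d = sum of absolute differences: |-8--7|=1 + |-2-5|=7 + |-4--6|=2 = 10.

10


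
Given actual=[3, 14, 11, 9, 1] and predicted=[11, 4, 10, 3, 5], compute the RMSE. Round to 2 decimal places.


MSE = 43.4000. RMSE = sqrt(43.4000) = 6.59.

6.59


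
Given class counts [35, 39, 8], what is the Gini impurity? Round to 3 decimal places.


Total = 82. Proportions: 35/82, 39/82, 8/82. sum(p_i^2) = 0.4179. Gini = 1 - 0.4179 = 0.5821, which rounds to 0.582.

0.582


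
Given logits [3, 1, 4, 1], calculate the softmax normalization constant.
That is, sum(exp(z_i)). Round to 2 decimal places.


Denom = e^3=20.0855 + e^1=2.7183 + e^4=54.5982 + e^1=2.7183. Sum = 80.1203, which rounds to 80.12.

80.12


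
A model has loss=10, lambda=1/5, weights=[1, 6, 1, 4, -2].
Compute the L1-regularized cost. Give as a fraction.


L1 norm = sum(|w|) = 14. J = 10 + 1/5 * 14 = 64/5.

64/5


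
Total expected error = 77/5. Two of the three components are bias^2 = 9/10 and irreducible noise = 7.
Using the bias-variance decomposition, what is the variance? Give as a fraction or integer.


Total error = bias^2 + variance + irreducible noise. So variance = 77/5 - 9/10 - 7 = 15/2.

15/2


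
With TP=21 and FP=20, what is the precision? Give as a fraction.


Precision = TP / (TP + FP) = 21 / 41 = 21/41.

21/41


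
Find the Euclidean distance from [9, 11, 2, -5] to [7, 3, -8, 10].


d = sqrt(sum of squared differences). (9-7)^2=4, (11-3)^2=64, (2--8)^2=100, (-5-10)^2=225. Sum = 393.

sqrt(393)


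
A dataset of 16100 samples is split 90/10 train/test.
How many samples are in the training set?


Test set = 16100 * 10% = 1610. Training set = 16100 - 1610 = 14490.

14490


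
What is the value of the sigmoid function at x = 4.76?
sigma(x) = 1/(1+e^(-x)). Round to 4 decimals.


sigma(4.76) = 1/(1+e^(-4.76)) = 1/(1+0.008566) = 1/1.008566 = 0.9915.

0.9915


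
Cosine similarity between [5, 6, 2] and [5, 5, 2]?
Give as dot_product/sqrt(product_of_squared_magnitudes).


dot = 59. |a|^2 = 65, |b|^2 = 54. cos = 59/sqrt(3510).

59/sqrt(3510)


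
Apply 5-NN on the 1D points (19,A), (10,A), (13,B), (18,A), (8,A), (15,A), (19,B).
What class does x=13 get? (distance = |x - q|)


Distances: |19-13|=6, |10-13|=3, |13-13|=0, |18-13|=5, |8-13|=5, |15-13|=2, |19-13|=6. 5 nearest: (13,B), (15,A), (10,A), (18,A), (8,A). Counts: {'B': 1, 'A': 4}. Majority class: A.

A


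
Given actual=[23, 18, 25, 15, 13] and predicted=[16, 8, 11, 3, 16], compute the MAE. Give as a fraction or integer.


MAE = (1/5) * (|23-16|=7 + |18-8|=10 + |25-11|=14 + |15-3|=12 + |13-16|=3). Sum = 46. MAE = 46/5.

46/5


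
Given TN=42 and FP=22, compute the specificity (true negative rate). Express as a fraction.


Specificity = TN / (TN + FP) = 42 / 64 = 21/32.

21/32


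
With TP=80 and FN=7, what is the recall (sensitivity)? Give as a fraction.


Recall = TP / (TP + FN) = 80 / 87 = 80/87.

80/87


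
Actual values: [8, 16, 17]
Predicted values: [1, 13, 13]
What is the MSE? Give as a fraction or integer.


MSE = (1/3) * ((8-1)^2=49 + (16-13)^2=9 + (17-13)^2=16). Sum = 74. MSE = 74/3.

74/3


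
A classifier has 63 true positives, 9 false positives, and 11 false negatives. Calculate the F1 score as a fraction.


Precision = 63/72 = 7/8. Recall = 63/74 = 63/74. F1 = 2*P*R/(P+R) = 63/73.

63/73


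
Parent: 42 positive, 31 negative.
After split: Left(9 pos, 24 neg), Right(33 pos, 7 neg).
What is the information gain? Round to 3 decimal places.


H(parent) = 0.9836. H(left) = 0.8454, H(right) = 0.6690. Weighted = (33/73)*0.8454 + (40/73)*0.6690 = 0.7487. IG = 0.9836 - 0.7487 = 0.2349, which rounds to 0.235.

0.235


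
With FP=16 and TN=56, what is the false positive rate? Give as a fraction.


FPR = FP / (FP + TN) = 16 / 72 = 2/9.

2/9


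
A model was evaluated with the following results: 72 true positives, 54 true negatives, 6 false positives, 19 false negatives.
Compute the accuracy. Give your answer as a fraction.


Accuracy = (TP + TN) / (TP + TN + FP + FN) = (72 + 54) / 151 = 126/151.

126/151


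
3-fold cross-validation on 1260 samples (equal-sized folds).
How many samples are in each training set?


Each validation fold has 1260/3 = 420 samples. Training set = 1260 - 420 = 840.

840


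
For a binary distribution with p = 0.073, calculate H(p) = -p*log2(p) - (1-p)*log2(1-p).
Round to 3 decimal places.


H = -0.073*log2(0.073) - 0.927*log2(0.927) = 0.377.

0.377


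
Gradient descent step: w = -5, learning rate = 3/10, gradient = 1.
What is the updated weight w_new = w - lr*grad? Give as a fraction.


w_new = -5 - 3/10 * 1 = -5 - 3/10 = -53/10.

-53/10


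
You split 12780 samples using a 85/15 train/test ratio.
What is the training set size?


Test set = 12780 * 15% = 1917. Training set = 12780 - 1917 = 10863.

10863


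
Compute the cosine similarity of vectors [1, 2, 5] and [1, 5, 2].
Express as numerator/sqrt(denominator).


dot = 21. |a|^2 = 30, |b|^2 = 30. cos = 21/sqrt(900).

21/sqrt(900)


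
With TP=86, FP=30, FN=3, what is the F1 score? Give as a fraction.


Precision = 86/116 = 43/58. Recall = 86/89 = 86/89. F1 = 2*P*R/(P+R) = 172/205.

172/205


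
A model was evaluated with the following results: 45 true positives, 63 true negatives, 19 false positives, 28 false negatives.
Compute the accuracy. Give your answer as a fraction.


Accuracy = (TP + TN) / (TP + TN + FP + FN) = (45 + 63) / 155 = 108/155.

108/155


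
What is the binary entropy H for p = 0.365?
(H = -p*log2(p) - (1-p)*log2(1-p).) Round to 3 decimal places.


H = -0.365*log2(0.365) - 0.635*log2(0.635) = 0.947.

0.947


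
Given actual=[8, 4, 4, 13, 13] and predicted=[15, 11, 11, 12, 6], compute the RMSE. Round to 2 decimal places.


MSE = 39.4000. RMSE = sqrt(39.4000) = 6.28.

6.28


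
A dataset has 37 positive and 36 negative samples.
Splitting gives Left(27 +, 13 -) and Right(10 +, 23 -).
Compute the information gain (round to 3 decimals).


H(parent) = 0.9999. H(left) = 0.9097, H(right) = 0.8850. Weighted = (40/73)*0.9097 + (33/73)*0.8850 = 0.8985. IG = 0.9999 - 0.8985 = 0.1014, which rounds to 0.101.

0.101


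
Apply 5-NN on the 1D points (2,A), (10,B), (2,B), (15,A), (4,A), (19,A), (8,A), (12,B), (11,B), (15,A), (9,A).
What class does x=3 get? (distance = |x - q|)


Distances: |2-3|=1, |10-3|=7, |2-3|=1, |15-3|=12, |4-3|=1, |19-3|=16, |8-3|=5, |12-3|=9, |11-3|=8, |15-3|=12, |9-3|=6. 5 nearest: (2,A), (4,A), (2,B), (8,A), (9,A). Counts: {'A': 4, 'B': 1}. Majority class: A.

A


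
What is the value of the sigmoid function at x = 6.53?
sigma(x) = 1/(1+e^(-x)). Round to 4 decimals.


sigma(6.53) = 1/(1+e^(-6.53)) = 1/(1+0.001459) = 1/1.001459 = 0.9985.

0.9985


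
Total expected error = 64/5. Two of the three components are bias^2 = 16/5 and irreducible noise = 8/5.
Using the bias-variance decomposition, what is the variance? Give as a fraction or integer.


Total error = bias^2 + variance + irreducible noise. So variance = 64/5 - 16/5 - 8/5 = 8.

8


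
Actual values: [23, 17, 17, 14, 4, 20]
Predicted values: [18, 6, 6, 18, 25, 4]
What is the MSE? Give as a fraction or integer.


MSE = (1/6) * ((23-18)^2=25 + (17-6)^2=121 + (17-6)^2=121 + (14-18)^2=16 + (4-25)^2=441 + (20-4)^2=256). Sum = 980. MSE = 490/3.

490/3


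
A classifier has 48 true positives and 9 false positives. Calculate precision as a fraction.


Precision = TP / (TP + FP) = 48 / 57 = 16/19.

16/19


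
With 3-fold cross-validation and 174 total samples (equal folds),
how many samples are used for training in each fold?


Each validation fold has 174/3 = 58 samples. Training set = 174 - 58 = 116.

116


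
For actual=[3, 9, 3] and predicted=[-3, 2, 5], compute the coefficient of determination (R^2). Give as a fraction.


Mean(y) = 5. SS_res = 89. SS_tot = 24. R^2 = 1 - 89/(24) = -65/24.

-65/24


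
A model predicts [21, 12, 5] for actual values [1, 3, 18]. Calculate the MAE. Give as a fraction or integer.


MAE = (1/3) * (|1-21|=20 + |3-12|=9 + |18-5|=13). Sum = 42. MAE = 14.

14


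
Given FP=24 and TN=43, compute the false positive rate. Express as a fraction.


FPR = FP / (FP + TN) = 24 / 67 = 24/67.

24/67


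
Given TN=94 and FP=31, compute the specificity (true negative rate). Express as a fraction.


Specificity = TN / (TN + FP) = 94 / 125 = 94/125.

94/125


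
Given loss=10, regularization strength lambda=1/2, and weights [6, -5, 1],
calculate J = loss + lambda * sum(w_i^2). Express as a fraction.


L2 sq norm = sum(w^2) = 62. J = 10 + 1/2 * 62 = 41.

41


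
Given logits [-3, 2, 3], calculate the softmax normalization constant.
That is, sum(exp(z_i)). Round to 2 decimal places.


Denom = e^-3=0.0498 + e^2=7.3891 + e^3=20.0855. Sum = 27.5244, which rounds to 27.52.

27.52


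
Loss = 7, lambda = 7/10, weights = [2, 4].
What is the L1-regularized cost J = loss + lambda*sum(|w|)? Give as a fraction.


L1 norm = sum(|w|) = 6. J = 7 + 7/10 * 6 = 56/5.

56/5


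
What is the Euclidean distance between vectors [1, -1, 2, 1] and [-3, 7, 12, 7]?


d = sqrt(sum of squared differences). (1--3)^2=16, (-1-7)^2=64, (2-12)^2=100, (1-7)^2=36. Sum = 216.

sqrt(216)


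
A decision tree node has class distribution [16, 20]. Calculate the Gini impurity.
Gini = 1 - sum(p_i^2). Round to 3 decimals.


Total = 36. Proportions: 16/36, 20/36. sum(p_i^2) = 0.5062. Gini = 1 - 0.5062 = 0.4938, which rounds to 0.494.

0.494


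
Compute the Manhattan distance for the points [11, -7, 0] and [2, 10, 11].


d = sum of absolute differences: |11-2|=9 + |-7-10|=17 + |0-11|=11 = 37.

37


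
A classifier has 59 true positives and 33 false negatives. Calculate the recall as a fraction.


Recall = TP / (TP + FN) = 59 / 92 = 59/92.

59/92


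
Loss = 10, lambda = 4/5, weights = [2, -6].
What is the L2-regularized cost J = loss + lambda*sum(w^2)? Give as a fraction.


L2 sq norm = sum(w^2) = 40. J = 10 + 4/5 * 40 = 42.

42


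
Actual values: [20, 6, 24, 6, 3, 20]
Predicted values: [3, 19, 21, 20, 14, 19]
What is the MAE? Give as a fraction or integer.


MAE = (1/6) * (|20-3|=17 + |6-19|=13 + |24-21|=3 + |6-20|=14 + |3-14|=11 + |20-19|=1). Sum = 59. MAE = 59/6.

59/6


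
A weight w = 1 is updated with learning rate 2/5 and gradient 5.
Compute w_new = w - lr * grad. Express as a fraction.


w_new = 1 - 2/5 * 5 = 1 - 2 = -1.

-1


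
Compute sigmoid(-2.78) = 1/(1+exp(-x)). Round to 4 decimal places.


sigma(-2.78) = 1/(1+e^(2.78)) = 1/(1+16.119021) = 1/17.119021 = 0.0584.

0.0584


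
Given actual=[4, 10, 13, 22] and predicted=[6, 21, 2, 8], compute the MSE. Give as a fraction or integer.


MSE = (1/4) * ((4-6)^2=4 + (10-21)^2=121 + (13-2)^2=121 + (22-8)^2=196). Sum = 442. MSE = 221/2.

221/2


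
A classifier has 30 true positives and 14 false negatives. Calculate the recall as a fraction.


Recall = TP / (TP + FN) = 30 / 44 = 15/22.

15/22


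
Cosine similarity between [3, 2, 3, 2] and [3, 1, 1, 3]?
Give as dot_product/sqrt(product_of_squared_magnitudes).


dot = 20. |a|^2 = 26, |b|^2 = 20. cos = 20/sqrt(520).

20/sqrt(520)


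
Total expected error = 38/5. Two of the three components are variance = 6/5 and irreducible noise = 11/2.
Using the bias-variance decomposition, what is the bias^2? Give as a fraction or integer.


Total error = bias^2 + variance + irreducible noise. So bias^2 = 38/5 - 6/5 - 11/2 = 9/10.

9/10


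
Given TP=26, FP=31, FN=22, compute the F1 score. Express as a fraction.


Precision = 26/57 = 26/57. Recall = 26/48 = 13/24. F1 = 2*P*R/(P+R) = 52/105.

52/105


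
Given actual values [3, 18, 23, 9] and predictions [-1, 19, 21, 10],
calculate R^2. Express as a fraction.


Mean(y) = 53/4. SS_res = 22. SS_tot = 963/4. R^2 = 1 - 22/(963/4) = 875/963.

875/963


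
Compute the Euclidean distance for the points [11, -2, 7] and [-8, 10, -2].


d = sqrt(sum of squared differences). (11--8)^2=361, (-2-10)^2=144, (7--2)^2=81. Sum = 586.

sqrt(586)


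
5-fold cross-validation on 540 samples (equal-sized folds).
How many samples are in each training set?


Each validation fold has 540/5 = 108 samples. Training set = 540 - 108 = 432.

432


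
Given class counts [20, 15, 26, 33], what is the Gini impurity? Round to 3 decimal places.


Total = 94. Proportions: 20/94, 15/94, 26/94, 33/94. sum(p_i^2) = 0.2705. Gini = 1 - 0.2705 = 0.7295, which rounds to 0.730.

0.730


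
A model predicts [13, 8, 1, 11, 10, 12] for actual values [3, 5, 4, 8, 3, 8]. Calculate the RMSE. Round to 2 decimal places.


MSE = 32.0000. RMSE = sqrt(32.0000) = 5.66.

5.66


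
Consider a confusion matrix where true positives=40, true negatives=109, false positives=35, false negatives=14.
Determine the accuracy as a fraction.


Accuracy = (TP + TN) / (TP + TN + FP + FN) = (40 + 109) / 198 = 149/198.

149/198


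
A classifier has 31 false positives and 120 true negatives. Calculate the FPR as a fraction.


FPR = FP / (FP + TN) = 31 / 151 = 31/151.

31/151


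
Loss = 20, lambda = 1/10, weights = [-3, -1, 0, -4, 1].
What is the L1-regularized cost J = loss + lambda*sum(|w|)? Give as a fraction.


L1 norm = sum(|w|) = 9. J = 20 + 1/10 * 9 = 209/10.

209/10


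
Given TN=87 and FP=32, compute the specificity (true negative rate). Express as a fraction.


Specificity = TN / (TN + FP) = 87 / 119 = 87/119.

87/119


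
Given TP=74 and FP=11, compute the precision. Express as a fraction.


Precision = TP / (TP + FP) = 74 / 85 = 74/85.

74/85


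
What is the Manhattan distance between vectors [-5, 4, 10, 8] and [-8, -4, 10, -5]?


d = sum of absolute differences: |-5--8|=3 + |4--4|=8 + |10-10|=0 + |8--5|=13 = 24.

24


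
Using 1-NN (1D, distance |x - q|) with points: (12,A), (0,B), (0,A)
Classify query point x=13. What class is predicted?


Distances: |12-13|=1, |0-13|=13, |0-13|=13. 1 nearest: (12,A). Counts: {'A': 1}. Majority class: A.

A


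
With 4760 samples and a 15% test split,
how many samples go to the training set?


Test set = 4760 * 15% = 714. Training set = 4760 - 714 = 4046.

4046


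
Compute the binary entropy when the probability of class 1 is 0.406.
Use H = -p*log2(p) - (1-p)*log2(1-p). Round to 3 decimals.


H = -0.406*log2(0.406) - 0.594*log2(0.594) = 0.974.

0.974


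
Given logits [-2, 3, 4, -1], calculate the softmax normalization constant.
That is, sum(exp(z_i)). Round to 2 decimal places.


Denom = e^-2=0.1353 + e^3=20.0855 + e^4=54.5982 + e^-1=0.3679. Sum = 75.1869, which rounds to 75.19.

75.19


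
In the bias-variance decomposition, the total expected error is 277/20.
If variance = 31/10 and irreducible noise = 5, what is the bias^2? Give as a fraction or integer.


Total error = bias^2 + variance + irreducible noise. So bias^2 = 277/20 - 31/10 - 5 = 23/4.

23/4


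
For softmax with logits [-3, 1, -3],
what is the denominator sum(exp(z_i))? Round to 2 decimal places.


Denom = e^-3=0.0498 + e^1=2.7183 + e^-3=0.0498. Sum = 2.8179, which rounds to 2.82.

2.82


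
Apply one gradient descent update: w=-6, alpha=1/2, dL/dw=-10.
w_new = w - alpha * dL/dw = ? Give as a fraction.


w_new = -6 - 1/2 * -10 = -6 - -5 = -1.

-1


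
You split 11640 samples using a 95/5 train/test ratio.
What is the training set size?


Test set = 11640 * 5% = 582. Training set = 11640 - 582 = 11058.

11058


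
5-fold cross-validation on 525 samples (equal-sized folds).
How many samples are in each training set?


Each validation fold has 525/5 = 105 samples. Training set = 525 - 105 = 420.

420


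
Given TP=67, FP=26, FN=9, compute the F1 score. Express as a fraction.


Precision = 67/93 = 67/93. Recall = 67/76 = 67/76. F1 = 2*P*R/(P+R) = 134/169.

134/169


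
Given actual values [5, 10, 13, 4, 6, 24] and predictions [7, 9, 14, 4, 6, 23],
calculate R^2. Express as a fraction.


Mean(y) = 31/3. SS_res = 7. SS_tot = 844/3. R^2 = 1 - 7/(844/3) = 823/844.

823/844


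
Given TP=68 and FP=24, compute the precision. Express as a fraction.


Precision = TP / (TP + FP) = 68 / 92 = 17/23.

17/23


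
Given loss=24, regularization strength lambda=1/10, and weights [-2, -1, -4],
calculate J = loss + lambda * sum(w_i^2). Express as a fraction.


L2 sq norm = sum(w^2) = 21. J = 24 + 1/10 * 21 = 261/10.

261/10


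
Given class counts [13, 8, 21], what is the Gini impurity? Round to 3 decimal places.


Total = 42. Proportions: 13/42, 8/42, 21/42. sum(p_i^2) = 0.3821. Gini = 1 - 0.3821 = 0.6179, which rounds to 0.618.

0.618


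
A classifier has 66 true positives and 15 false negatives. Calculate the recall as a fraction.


Recall = TP / (TP + FN) = 66 / 81 = 22/27.

22/27


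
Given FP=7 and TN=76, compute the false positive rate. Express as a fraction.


FPR = FP / (FP + TN) = 7 / 83 = 7/83.

7/83


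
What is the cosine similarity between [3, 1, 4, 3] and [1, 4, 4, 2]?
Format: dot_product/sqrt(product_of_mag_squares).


dot = 29. |a|^2 = 35, |b|^2 = 37. cos = 29/sqrt(1295).

29/sqrt(1295)


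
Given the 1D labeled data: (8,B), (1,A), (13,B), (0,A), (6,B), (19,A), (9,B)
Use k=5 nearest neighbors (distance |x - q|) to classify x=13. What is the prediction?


Distances: |8-13|=5, |1-13|=12, |13-13|=0, |0-13|=13, |6-13|=7, |19-13|=6, |9-13|=4. 5 nearest: (13,B), (9,B), (8,B), (19,A), (6,B). Counts: {'B': 4, 'A': 1}. Majority class: B.

B


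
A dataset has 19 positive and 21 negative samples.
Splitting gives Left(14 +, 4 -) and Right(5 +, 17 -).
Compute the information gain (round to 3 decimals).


H(parent) = 0.9982. H(left) = 0.7642, H(right) = 0.7732. Weighted = (18/40)*0.7642 + (22/40)*0.7732 = 0.7692. IG = 0.9982 - 0.7692 = 0.2290, which rounds to 0.229.

0.229


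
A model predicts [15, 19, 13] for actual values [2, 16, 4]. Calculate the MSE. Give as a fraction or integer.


MSE = (1/3) * ((2-15)^2=169 + (16-19)^2=9 + (4-13)^2=81). Sum = 259. MSE = 259/3.

259/3


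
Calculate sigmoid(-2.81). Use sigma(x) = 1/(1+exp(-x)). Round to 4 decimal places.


sigma(-2.81) = 1/(1+e^(2.81)) = 1/(1+16.609918) = 1/17.609918 = 0.0568.

0.0568


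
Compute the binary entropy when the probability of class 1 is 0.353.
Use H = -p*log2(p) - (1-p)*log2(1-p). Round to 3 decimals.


H = -0.353*log2(0.353) - 0.647*log2(0.647) = 0.937.

0.937


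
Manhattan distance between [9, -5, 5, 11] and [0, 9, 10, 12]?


d = sum of absolute differences: |9-0|=9 + |-5-9|=14 + |5-10|=5 + |11-12|=1 = 29.

29


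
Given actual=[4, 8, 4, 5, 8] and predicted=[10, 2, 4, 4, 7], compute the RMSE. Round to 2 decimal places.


MSE = 14.8000. RMSE = sqrt(14.8000) = 3.85.

3.85


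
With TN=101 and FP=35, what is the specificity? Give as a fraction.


Specificity = TN / (TN + FP) = 101 / 136 = 101/136.

101/136


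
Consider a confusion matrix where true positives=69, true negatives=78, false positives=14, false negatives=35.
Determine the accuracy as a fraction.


Accuracy = (TP + TN) / (TP + TN + FP + FN) = (69 + 78) / 196 = 3/4.

3/4


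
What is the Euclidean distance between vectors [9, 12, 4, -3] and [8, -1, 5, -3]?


d = sqrt(sum of squared differences). (9-8)^2=1, (12--1)^2=169, (4-5)^2=1, (-3--3)^2=0. Sum = 171.

sqrt(171)


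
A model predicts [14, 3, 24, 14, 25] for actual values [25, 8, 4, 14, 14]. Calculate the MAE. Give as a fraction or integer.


MAE = (1/5) * (|25-14|=11 + |8-3|=5 + |4-24|=20 + |14-14|=0 + |14-25|=11). Sum = 47. MAE = 47/5.

47/5


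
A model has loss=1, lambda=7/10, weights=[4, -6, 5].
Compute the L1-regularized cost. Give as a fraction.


L1 norm = sum(|w|) = 15. J = 1 + 7/10 * 15 = 23/2.

23/2


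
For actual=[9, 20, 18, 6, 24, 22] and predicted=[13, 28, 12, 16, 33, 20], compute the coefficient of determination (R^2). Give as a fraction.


Mean(y) = 33/2. SS_res = 301. SS_tot = 535/2. R^2 = 1 - 301/(535/2) = -67/535.

-67/535


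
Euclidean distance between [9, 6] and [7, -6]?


d = sqrt(sum of squared differences). (9-7)^2=4, (6--6)^2=144. Sum = 148.

sqrt(148)


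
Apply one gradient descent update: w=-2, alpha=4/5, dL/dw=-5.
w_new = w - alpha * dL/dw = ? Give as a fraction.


w_new = -2 - 4/5 * -5 = -2 - -4 = 2.

2


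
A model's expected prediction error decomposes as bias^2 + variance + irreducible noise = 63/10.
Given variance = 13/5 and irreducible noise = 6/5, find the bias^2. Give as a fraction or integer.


Total error = bias^2 + variance + irreducible noise. So bias^2 = 63/10 - 13/5 - 6/5 = 5/2.

5/2


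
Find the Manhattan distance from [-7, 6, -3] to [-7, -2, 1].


d = sum of absolute differences: |-7--7|=0 + |6--2|=8 + |-3-1|=4 = 12.

12


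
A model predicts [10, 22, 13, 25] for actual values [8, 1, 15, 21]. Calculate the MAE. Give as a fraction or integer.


MAE = (1/4) * (|8-10|=2 + |1-22|=21 + |15-13|=2 + |21-25|=4). Sum = 29. MAE = 29/4.

29/4


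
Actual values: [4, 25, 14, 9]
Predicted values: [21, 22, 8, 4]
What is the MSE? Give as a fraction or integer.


MSE = (1/4) * ((4-21)^2=289 + (25-22)^2=9 + (14-8)^2=36 + (9-4)^2=25). Sum = 359. MSE = 359/4.

359/4


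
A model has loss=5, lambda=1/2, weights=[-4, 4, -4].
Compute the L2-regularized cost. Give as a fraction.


L2 sq norm = sum(w^2) = 48. J = 5 + 1/2 * 48 = 29.

29


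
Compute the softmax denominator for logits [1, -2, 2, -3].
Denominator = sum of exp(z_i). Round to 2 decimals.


Denom = e^1=2.7183 + e^-2=0.1353 + e^2=7.3891 + e^-3=0.0498. Sum = 10.2925, which rounds to 10.29.

10.29


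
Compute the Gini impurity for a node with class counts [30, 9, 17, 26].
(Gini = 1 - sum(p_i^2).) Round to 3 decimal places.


Total = 82. Proportions: 30/82, 9/82, 17/82, 26/82. sum(p_i^2) = 0.2894. Gini = 1 - 0.2894 = 0.7106, which rounds to 0.711.

0.711


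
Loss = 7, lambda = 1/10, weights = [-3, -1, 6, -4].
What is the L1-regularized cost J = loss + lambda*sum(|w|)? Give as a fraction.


L1 norm = sum(|w|) = 14. J = 7 + 1/10 * 14 = 42/5.

42/5


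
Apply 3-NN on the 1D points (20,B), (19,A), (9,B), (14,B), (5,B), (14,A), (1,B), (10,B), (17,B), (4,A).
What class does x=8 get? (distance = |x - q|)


Distances: |20-8|=12, |19-8|=11, |9-8|=1, |14-8|=6, |5-8|=3, |14-8|=6, |1-8|=7, |10-8|=2, |17-8|=9, |4-8|=4. 3 nearest: (9,B), (10,B), (5,B). Counts: {'B': 3}. Majority class: B.

B


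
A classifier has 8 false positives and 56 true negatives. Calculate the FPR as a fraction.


FPR = FP / (FP + TN) = 8 / 64 = 1/8.

1/8


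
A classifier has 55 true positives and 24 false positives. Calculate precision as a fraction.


Precision = TP / (TP + FP) = 55 / 79 = 55/79.

55/79


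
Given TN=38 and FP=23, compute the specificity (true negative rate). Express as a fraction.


Specificity = TN / (TN + FP) = 38 / 61 = 38/61.

38/61


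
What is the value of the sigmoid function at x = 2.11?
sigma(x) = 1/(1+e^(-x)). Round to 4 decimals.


sigma(2.11) = 1/(1+e^(-2.11)) = 1/(1+0.121238) = 1/1.121238 = 0.8919.

0.8919


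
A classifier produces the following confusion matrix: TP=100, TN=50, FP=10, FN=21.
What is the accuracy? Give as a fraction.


Accuracy = (TP + TN) / (TP + TN + FP + FN) = (100 + 50) / 181 = 150/181.

150/181


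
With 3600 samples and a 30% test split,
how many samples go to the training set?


Test set = 3600 * 30% = 1080. Training set = 3600 - 1080 = 2520.

2520


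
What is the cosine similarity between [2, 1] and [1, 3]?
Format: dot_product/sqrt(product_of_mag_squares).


dot = 5. |a|^2 = 5, |b|^2 = 10. cos = 5/sqrt(50).

5/sqrt(50)


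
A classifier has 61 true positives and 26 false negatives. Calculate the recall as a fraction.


Recall = TP / (TP + FN) = 61 / 87 = 61/87.

61/87


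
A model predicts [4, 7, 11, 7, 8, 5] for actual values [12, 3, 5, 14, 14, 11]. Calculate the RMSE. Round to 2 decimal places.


MSE = 39.5000. RMSE = sqrt(39.5000) = 6.28.

6.28


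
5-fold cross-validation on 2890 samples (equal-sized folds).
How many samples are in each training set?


Each validation fold has 2890/5 = 578 samples. Training set = 2890 - 578 = 2312.

2312


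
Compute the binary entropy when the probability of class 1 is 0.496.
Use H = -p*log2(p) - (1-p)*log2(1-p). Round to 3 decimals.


H = -0.496*log2(0.496) - 0.504*log2(0.504) = 1.000.

1.000


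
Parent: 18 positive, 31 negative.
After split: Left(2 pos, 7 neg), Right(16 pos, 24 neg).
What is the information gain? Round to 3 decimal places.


H(parent) = 0.9486. H(left) = 0.7642, H(right) = 0.9710. Weighted = (9/49)*0.7642 + (40/49)*0.9710 = 0.9330. IG = 0.9486 - 0.9330 = 0.0156, which rounds to 0.016.

0.016


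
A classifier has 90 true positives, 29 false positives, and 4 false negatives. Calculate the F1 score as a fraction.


Precision = 90/119 = 90/119. Recall = 90/94 = 45/47. F1 = 2*P*R/(P+R) = 60/71.

60/71


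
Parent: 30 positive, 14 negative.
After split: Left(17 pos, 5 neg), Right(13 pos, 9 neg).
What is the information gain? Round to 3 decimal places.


H(parent) = 0.9024. H(left) = 0.7732, H(right) = 0.9760. Weighted = (22/44)*0.7732 + (22/44)*0.9760 = 0.8746. IG = 0.9024 - 0.8746 = 0.0278, which rounds to 0.028.

0.028


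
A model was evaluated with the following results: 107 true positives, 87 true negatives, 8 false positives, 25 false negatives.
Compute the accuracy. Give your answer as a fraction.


Accuracy = (TP + TN) / (TP + TN + FP + FN) = (107 + 87) / 227 = 194/227.

194/227


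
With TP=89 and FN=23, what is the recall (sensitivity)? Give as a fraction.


Recall = TP / (TP + FN) = 89 / 112 = 89/112.

89/112


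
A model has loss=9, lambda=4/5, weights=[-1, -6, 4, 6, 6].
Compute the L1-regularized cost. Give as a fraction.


L1 norm = sum(|w|) = 23. J = 9 + 4/5 * 23 = 137/5.

137/5


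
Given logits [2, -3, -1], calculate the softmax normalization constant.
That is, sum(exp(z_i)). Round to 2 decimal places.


Denom = e^2=7.3891 + e^-3=0.0498 + e^-1=0.3679. Sum = 7.8068, which rounds to 7.81.

7.81


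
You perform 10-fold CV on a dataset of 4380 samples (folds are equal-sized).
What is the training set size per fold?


Each validation fold has 4380/10 = 438 samples. Training set = 4380 - 438 = 3942.

3942


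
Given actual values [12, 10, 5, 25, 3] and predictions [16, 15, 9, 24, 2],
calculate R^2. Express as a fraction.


Mean(y) = 11. SS_res = 59. SS_tot = 298. R^2 = 1 - 59/(298) = 239/298.

239/298


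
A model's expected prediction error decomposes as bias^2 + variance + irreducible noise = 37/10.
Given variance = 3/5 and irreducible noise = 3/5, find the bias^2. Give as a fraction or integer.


Total error = bias^2 + variance + irreducible noise. So bias^2 = 37/10 - 3/5 - 3/5 = 5/2.

5/2


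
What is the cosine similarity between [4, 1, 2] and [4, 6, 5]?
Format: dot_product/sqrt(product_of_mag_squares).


dot = 32. |a|^2 = 21, |b|^2 = 77. cos = 32/sqrt(1617).

32/sqrt(1617)


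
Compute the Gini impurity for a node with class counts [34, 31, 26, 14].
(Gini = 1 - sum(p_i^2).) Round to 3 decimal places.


Total = 105. Proportions: 34/105, 31/105, 26/105, 14/105. sum(p_i^2) = 0.2711. Gini = 1 - 0.2711 = 0.7289, which rounds to 0.729.

0.729


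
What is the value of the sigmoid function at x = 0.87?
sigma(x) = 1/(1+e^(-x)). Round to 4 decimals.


sigma(0.87) = 1/(1+e^(-0.87)) = 1/(1+0.418952) = 1/1.418952 = 0.7047.

0.7047


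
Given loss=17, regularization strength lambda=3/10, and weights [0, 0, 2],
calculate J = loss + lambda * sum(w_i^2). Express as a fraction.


L2 sq norm = sum(w^2) = 4. J = 17 + 3/10 * 4 = 91/5.

91/5


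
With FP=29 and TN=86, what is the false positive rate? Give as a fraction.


FPR = FP / (FP + TN) = 29 / 115 = 29/115.

29/115


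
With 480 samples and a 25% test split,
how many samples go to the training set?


Test set = 480 * 25% = 120. Training set = 480 - 120 = 360.

360


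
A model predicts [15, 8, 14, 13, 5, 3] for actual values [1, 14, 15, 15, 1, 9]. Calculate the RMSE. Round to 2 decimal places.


MSE = 48.1667. RMSE = sqrt(48.1667) = 6.94.

6.94


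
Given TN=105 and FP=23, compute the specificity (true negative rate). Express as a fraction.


Specificity = TN / (TN + FP) = 105 / 128 = 105/128.

105/128


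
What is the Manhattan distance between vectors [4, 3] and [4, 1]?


d = sum of absolute differences: |4-4|=0 + |3-1|=2 = 2.

2


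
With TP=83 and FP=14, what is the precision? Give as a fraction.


Precision = TP / (TP + FP) = 83 / 97 = 83/97.

83/97


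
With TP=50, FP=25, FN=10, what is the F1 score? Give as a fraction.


Precision = 50/75 = 2/3. Recall = 50/60 = 5/6. F1 = 2*P*R/(P+R) = 20/27.

20/27


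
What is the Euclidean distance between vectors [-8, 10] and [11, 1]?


d = sqrt(sum of squared differences). (-8-11)^2=361, (10-1)^2=81. Sum = 442.

sqrt(442)


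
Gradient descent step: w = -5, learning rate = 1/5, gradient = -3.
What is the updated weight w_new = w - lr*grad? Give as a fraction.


w_new = -5 - 1/5 * -3 = -5 - -3/5 = -22/5.

-22/5


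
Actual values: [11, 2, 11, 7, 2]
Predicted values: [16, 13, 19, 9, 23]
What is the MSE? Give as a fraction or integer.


MSE = (1/5) * ((11-16)^2=25 + (2-13)^2=121 + (11-19)^2=64 + (7-9)^2=4 + (2-23)^2=441). Sum = 655. MSE = 131.

131


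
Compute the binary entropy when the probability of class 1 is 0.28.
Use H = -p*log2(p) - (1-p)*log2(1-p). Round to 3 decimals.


H = -0.28*log2(0.28) - 0.72*log2(0.72) = 0.855.

0.855


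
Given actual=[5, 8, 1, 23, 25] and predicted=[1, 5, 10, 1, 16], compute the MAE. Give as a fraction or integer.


MAE = (1/5) * (|5-1|=4 + |8-5|=3 + |1-10|=9 + |23-1|=22 + |25-16|=9). Sum = 47. MAE = 47/5.

47/5


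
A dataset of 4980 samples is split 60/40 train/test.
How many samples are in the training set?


Test set = 4980 * 40% = 1992. Training set = 4980 - 1992 = 2988.

2988


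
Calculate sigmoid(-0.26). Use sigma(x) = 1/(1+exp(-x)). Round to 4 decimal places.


sigma(-0.26) = 1/(1+e^(0.26)) = 1/(1+1.296930) = 1/2.296930 = 0.4354.

0.4354


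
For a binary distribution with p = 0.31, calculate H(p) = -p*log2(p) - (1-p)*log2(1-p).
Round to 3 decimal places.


H = -0.31*log2(0.31) - 0.69*log2(0.69) = 0.893.

0.893


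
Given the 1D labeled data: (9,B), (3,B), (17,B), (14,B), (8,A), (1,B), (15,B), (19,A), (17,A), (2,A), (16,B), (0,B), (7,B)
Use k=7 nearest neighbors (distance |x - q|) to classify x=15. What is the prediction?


Distances: |9-15|=6, |3-15|=12, |17-15|=2, |14-15|=1, |8-15|=7, |1-15|=14, |15-15|=0, |19-15|=4, |17-15|=2, |2-15|=13, |16-15|=1, |0-15|=15, |7-15|=8. 7 nearest: (15,B), (14,B), (16,B), (17,A), (17,B), (19,A), (9,B). Counts: {'B': 5, 'A': 2}. Majority class: B.

B


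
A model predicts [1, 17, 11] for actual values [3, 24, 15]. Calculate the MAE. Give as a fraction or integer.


MAE = (1/3) * (|3-1|=2 + |24-17|=7 + |15-11|=4). Sum = 13. MAE = 13/3.

13/3


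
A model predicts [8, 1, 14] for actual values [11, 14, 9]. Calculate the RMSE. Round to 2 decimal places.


MSE = 67.6667. RMSE = sqrt(67.6667) = 8.23.

8.23


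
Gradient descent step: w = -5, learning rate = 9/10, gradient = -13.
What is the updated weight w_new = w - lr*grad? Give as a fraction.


w_new = -5 - 9/10 * -13 = -5 - -117/10 = 67/10.

67/10


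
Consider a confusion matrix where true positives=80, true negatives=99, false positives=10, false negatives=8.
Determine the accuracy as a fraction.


Accuracy = (TP + TN) / (TP + TN + FP + FN) = (80 + 99) / 197 = 179/197.

179/197


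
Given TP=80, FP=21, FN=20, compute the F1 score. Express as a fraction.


Precision = 80/101 = 80/101. Recall = 80/100 = 4/5. F1 = 2*P*R/(P+R) = 160/201.

160/201


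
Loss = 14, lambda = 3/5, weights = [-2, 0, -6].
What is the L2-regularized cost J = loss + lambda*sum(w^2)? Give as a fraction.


L2 sq norm = sum(w^2) = 40. J = 14 + 3/5 * 40 = 38.

38


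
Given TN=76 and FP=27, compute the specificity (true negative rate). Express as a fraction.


Specificity = TN / (TN + FP) = 76 / 103 = 76/103.

76/103


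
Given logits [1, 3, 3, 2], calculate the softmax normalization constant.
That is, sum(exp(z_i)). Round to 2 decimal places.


Denom = e^1=2.7183 + e^3=20.0855 + e^3=20.0855 + e^2=7.3891. Sum = 50.2784, which rounds to 50.28.

50.28


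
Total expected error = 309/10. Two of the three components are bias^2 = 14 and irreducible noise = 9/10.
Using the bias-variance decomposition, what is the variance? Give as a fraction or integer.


Total error = bias^2 + variance + irreducible noise. So variance = 309/10 - 14 - 9/10 = 16.

16


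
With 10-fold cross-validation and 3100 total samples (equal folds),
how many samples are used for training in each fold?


Each validation fold has 3100/10 = 310 samples. Training set = 3100 - 310 = 2790.

2790


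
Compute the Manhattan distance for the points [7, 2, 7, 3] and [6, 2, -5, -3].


d = sum of absolute differences: |7-6|=1 + |2-2|=0 + |7--5|=12 + |3--3|=6 = 19.

19


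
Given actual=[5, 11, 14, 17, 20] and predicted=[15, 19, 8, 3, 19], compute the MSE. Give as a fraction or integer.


MSE = (1/5) * ((5-15)^2=100 + (11-19)^2=64 + (14-8)^2=36 + (17-3)^2=196 + (20-19)^2=1). Sum = 397. MSE = 397/5.

397/5


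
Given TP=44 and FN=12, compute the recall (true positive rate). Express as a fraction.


Recall = TP / (TP + FN) = 44 / 56 = 11/14.

11/14


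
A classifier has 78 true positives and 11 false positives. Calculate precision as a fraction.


Precision = TP / (TP + FP) = 78 / 89 = 78/89.

78/89


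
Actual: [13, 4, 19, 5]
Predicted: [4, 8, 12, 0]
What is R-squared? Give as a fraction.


Mean(y) = 41/4. SS_res = 171. SS_tot = 603/4. R^2 = 1 - 171/(603/4) = -9/67.

-9/67


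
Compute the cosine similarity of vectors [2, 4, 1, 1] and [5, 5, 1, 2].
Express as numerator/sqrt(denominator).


dot = 33. |a|^2 = 22, |b|^2 = 55. cos = 33/sqrt(1210).

33/sqrt(1210)


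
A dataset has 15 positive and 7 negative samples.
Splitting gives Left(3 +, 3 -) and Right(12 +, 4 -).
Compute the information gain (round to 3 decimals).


H(parent) = 0.9024. H(left) = 1.0000, H(right) = 0.8113. Weighted = (6/22)*1.0000 + (16/22)*0.8113 = 0.8628. IG = 0.9024 - 0.8628 = 0.0396, which rounds to 0.040.

0.040


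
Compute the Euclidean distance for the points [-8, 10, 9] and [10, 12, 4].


d = sqrt(sum of squared differences). (-8-10)^2=324, (10-12)^2=4, (9-4)^2=25. Sum = 353.

sqrt(353)


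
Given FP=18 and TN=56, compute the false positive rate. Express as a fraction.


FPR = FP / (FP + TN) = 18 / 74 = 9/37.

9/37


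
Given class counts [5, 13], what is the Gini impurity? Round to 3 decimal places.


Total = 18. Proportions: 5/18, 13/18. sum(p_i^2) = 0.5988. Gini = 1 - 0.5988 = 0.4012, which rounds to 0.401.

0.401


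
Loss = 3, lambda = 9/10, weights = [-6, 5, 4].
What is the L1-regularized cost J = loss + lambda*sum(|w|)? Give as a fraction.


L1 norm = sum(|w|) = 15. J = 3 + 9/10 * 15 = 33/2.

33/2


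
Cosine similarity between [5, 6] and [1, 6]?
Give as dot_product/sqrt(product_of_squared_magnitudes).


dot = 41. |a|^2 = 61, |b|^2 = 37. cos = 41/sqrt(2257).

41/sqrt(2257)


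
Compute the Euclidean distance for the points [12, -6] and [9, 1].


d = sqrt(sum of squared differences). (12-9)^2=9, (-6-1)^2=49. Sum = 58.

sqrt(58)


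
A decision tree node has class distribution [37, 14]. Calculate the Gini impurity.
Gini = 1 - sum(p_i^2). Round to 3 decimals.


Total = 51. Proportions: 37/51, 14/51. sum(p_i^2) = 0.6017. Gini = 1 - 0.6017 = 0.3983, which rounds to 0.398.

0.398


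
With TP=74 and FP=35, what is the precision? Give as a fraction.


Precision = TP / (TP + FP) = 74 / 109 = 74/109.

74/109


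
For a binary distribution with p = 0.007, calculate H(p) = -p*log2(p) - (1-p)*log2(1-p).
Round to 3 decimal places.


H = -0.007*log2(0.007) - 0.993*log2(0.993) = 0.060.

0.060


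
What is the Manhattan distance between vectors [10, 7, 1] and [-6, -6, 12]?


d = sum of absolute differences: |10--6|=16 + |7--6|=13 + |1-12|=11 = 40.

40


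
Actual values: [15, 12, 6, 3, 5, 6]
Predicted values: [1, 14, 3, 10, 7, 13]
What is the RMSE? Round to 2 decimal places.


MSE = 51.8333. RMSE = sqrt(51.8333) = 7.20.

7.20


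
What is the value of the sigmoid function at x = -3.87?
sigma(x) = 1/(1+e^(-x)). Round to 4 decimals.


sigma(-3.87) = 1/(1+e^(3.87)) = 1/(1+47.942386) = 1/48.942386 = 0.0204.

0.0204


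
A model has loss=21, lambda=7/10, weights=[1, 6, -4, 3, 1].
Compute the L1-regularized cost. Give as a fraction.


L1 norm = sum(|w|) = 15. J = 21 + 7/10 * 15 = 63/2.

63/2


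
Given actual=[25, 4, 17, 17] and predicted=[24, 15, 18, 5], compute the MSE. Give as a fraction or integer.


MSE = (1/4) * ((25-24)^2=1 + (4-15)^2=121 + (17-18)^2=1 + (17-5)^2=144). Sum = 267. MSE = 267/4.

267/4


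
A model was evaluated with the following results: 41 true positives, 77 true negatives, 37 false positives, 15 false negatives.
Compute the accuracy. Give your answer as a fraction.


Accuracy = (TP + TN) / (TP + TN + FP + FN) = (41 + 77) / 170 = 59/85.

59/85


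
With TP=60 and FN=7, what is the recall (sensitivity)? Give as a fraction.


Recall = TP / (TP + FN) = 60 / 67 = 60/67.

60/67


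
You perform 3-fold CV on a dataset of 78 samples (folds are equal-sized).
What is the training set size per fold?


Each validation fold has 78/3 = 26 samples. Training set = 78 - 26 = 52.

52


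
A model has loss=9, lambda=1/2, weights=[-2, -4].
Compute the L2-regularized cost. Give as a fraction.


L2 sq norm = sum(w^2) = 20. J = 9 + 1/2 * 20 = 19.

19


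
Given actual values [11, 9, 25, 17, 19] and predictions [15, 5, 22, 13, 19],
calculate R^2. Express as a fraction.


Mean(y) = 81/5. SS_res = 57. SS_tot = 824/5. R^2 = 1 - 57/(824/5) = 539/824.

539/824


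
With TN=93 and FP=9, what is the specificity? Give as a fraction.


Specificity = TN / (TN + FP) = 93 / 102 = 31/34.

31/34


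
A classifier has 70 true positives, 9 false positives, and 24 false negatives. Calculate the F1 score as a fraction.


Precision = 70/79 = 70/79. Recall = 70/94 = 35/47. F1 = 2*P*R/(P+R) = 140/173.

140/173


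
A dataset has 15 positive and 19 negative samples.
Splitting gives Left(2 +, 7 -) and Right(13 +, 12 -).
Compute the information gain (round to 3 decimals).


H(parent) = 0.9900. H(left) = 0.7642, H(right) = 0.9988. Weighted = (9/34)*0.7642 + (25/34)*0.9988 = 0.9367. IG = 0.9900 - 0.9367 = 0.0533, which rounds to 0.053.

0.053


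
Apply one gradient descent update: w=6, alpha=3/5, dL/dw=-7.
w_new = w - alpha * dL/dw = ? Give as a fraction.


w_new = 6 - 3/5 * -7 = 6 - -21/5 = 51/5.

51/5


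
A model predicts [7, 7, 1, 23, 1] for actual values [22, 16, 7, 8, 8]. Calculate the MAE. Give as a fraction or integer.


MAE = (1/5) * (|22-7|=15 + |16-7|=9 + |7-1|=6 + |8-23|=15 + |8-1|=7). Sum = 52. MAE = 52/5.

52/5


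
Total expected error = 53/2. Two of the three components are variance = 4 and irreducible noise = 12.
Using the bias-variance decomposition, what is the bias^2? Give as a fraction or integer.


Total error = bias^2 + variance + irreducible noise. So bias^2 = 53/2 - 4 - 12 = 21/2.

21/2


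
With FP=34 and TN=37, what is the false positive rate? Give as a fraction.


FPR = FP / (FP + TN) = 34 / 71 = 34/71.

34/71
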